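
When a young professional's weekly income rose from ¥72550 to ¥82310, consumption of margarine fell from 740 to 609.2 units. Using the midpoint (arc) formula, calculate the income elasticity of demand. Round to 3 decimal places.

ΔQ = 609.2 − 740 = -130.8; midpoint Q̄ = (740 + 609.2)/2 = 674.6.
ΔI = 82310 − 72550 = 9760; midpoint Ī = (72550 + 82310)/2 = 77430.
η = (ΔQ/Q̄) ÷ (ΔI/Ī) = (-130.8/674.6) ÷ (9760/77430) = -1.538.

-1.538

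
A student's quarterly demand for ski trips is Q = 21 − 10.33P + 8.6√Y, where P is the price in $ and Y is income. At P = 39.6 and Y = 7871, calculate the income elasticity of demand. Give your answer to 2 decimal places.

1.02

At P = 39.6, Y = 7871: Q = 374.912.
Holding P constant, ∂Q/∂Y = 8.6/(2√Y) = 0.0484678.
η_Y = (∂Q/∂Y)·(Y/Q) = 0.0484678 × (7871/374.912) = 1.02.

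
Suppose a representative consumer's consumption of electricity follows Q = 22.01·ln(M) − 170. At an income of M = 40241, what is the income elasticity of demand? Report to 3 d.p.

0.347

At M = 40241: Q = 63.364.
dQ/dM = 22.01/M = 0.000546955 at this income.
η = (dQ/dM)·(M/Q) = 0.000546955 × (40241/63.364) = 0.347.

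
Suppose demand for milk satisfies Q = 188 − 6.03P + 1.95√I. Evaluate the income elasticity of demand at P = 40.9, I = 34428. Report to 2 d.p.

At P = 40.9, I = 34428: Q = 303.191.
Holding P constant, ∂Q/∂I = 1.95/(2√I) = 0.00525471.
η_I = (∂Q/∂I)·(I/Q) = 0.00525471 × (34428/303.191) = 0.60.

0.60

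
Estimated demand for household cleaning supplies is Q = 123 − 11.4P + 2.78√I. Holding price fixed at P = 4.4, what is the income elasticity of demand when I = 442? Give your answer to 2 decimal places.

At P = 4.4, I = 442: Q = 131.286.
Holding P constant, ∂Q/∂I = 2.78/(2√I) = 0.0661156.
η_I = (∂Q/∂I)·(I/Q) = 0.0661156 × (442/131.286) = 0.22.

0.22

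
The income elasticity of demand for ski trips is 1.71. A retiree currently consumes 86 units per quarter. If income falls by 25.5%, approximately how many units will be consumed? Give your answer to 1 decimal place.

48.5

%ΔQ ≈ η × %ΔI = 1.71 × (-25.5%) = -43.605%.
New Q ≈ 86 × (1 − 0.43605) = 48.5.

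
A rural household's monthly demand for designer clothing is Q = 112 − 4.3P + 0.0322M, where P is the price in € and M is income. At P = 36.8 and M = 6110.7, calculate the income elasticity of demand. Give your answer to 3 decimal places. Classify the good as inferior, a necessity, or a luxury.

1.307 (luxury)

At P = 36.8, M = 6110.7: Q = 150.525.
Holding P constant, ∂Q/∂M = 0.0322.
η_M = (∂Q/∂M)·(M/Q) = 0.0322 × (6110.7/150.525) = 1.307.
Since η > 1, this is a luxury.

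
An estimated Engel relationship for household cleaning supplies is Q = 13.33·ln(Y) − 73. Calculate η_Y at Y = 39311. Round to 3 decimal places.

At Y = 39311: Q = 68.022.
dQ/dY = 13.33/Y = 0.000339091 at this income.
η = (dQ/dY)·(Y/Q) = 0.000339091 × (39311/68.022) = 0.196.

0.196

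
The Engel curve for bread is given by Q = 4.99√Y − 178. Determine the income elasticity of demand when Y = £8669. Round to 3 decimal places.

At Y = 8669: Q = 286.606.
dQ/dY = 4.99/(2√Y) = 0.026797 at this income.
η = (dQ/dY)·(Y/Q) = 0.026797 × (8669/286.606) = 0.811.

0.811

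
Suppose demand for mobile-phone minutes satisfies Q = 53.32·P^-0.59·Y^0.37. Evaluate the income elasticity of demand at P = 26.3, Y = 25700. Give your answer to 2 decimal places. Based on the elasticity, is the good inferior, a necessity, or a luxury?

0.37 (necessity)

For a multiplicative demand Q = A·P^α·Y^β, the income elasticity is β everywhere.
Here β = 0.37, so η = 0.37.
Since 0 < η < 1, this is a necessity.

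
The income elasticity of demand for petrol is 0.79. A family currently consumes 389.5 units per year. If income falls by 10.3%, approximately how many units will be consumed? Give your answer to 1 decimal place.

357.8

%ΔQ ≈ η × %ΔI = 0.79 × (-10.3%) = -8.137%.
New Q ≈ 389.5 × (1 − 0.08137) = 357.8.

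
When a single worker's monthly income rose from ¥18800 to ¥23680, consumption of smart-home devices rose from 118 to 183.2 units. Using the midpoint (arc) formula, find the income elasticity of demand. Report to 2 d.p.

1.88

ΔQ = 183.2 − 118 = 65.2; midpoint Q̄ = (118 + 183.2)/2 = 150.6.
ΔI = 23680 − 18800 = 4880; midpoint Ī = (18800 + 23680)/2 = 21240.
η = (ΔQ/Q̄) ÷ (ΔI/Ī) = (65.2/150.6) ÷ (4880/21240) = 1.88.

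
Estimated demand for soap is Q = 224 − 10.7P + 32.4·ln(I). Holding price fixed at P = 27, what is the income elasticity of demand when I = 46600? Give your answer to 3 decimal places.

At P = 27, I = 46600: Q = 283.379.
Holding P constant, ∂Q/∂I = 32.4/I = 0.000695279.
η_I = (∂Q/∂I)·(I/Q) = 0.000695279 × (46600/283.379) = 0.114.

0.114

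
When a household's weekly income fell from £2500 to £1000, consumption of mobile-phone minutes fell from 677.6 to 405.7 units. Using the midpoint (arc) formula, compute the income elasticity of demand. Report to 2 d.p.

ΔQ = 405.7 − 677.6 = -271.9; midpoint Q̄ = (677.6 + 405.7)/2 = 541.65.
ΔI = 1000 − 2500 = -1500; midpoint Ī = (2500 + 1000)/2 = 1750.
η = (ΔQ/Q̄) ÷ (ΔI/Ī) = (-271.9/541.65) ÷ (-1500/1750) = 0.59.

0.59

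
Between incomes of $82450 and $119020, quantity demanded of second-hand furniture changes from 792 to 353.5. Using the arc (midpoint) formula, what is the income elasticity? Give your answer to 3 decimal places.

ΔQ = 353.5 − 792 = -438.5; midpoint Q̄ = (792 + 353.5)/2 = 572.75.
ΔI = 119020 − 82450 = 36570; midpoint Ī = (82450 + 119020)/2 = 100735.
η = (ΔQ/Q̄) ÷ (ΔI/Ī) = (-438.5/572.75) ÷ (36570/100735) = -2.109.

-2.109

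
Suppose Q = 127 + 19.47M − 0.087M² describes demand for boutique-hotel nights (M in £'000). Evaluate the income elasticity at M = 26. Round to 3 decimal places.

0.677

At M = 26: Q = 574.4080.
dQ/dM = 19.47 − 0.174M = 14.94600.
η = (dQ/dM)·(M/Q) = 14.94600 × (26/574.4080) = 0.677.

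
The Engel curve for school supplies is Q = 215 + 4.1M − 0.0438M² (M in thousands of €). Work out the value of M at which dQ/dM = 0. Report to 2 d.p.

dQ/dM = 4.1 − 0.0876M.
The good is inferior where dQ/dM < 0. Setting dQ/dM = 0 gives M = 4.1 / 0.0876 = 46.80.

46.80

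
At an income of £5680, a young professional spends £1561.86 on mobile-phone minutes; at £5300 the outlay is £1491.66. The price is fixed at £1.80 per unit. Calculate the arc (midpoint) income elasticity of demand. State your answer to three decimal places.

0.664

With a constant price, Q₁ = 1561.86/1.80 = 867.700 and Q₂ = 1491.66/1.80 = 828.700 (equivalently, work directly with expenditure since P cancels).
Midpoint %ΔQ = (1491.66 − 1561.86)/1526.76 = -0.04598; midpoint %ΔI = (5300 − 5680)/5490 = -0.06922.
η = -0.04598 / -0.06922 = 0.664.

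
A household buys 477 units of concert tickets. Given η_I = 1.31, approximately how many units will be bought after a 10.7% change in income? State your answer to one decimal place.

543.9

%ΔQ ≈ η × %ΔI = 1.31 × 10.7% = 14.017%.
New Q ≈ 477 × (1 + 0.14017) = 543.9.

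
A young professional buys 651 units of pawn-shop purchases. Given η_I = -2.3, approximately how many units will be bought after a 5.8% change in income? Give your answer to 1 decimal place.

%ΔQ ≈ η × %ΔI = -2.3 × 5.8% = -13.34%.
New Q ≈ 651 × (1 − 0.1334) = 564.2.

564.2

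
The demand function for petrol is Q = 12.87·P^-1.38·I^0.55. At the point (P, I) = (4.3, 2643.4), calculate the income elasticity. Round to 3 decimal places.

0.550

For a multiplicative demand Q = A·P^α·I^β, the income elasticity is β everywhere.
Here β = 0.55, so η = 0.550.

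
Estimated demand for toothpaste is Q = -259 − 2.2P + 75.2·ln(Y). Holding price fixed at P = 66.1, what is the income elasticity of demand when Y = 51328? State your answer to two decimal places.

At P = 66.1, Y = 51328: Q = 411.199.
Holding P constant, ∂Q/∂Y = 75.2/Y = 0.00146509.
η_Y = (∂Q/∂Y)·(Y/Q) = 0.00146509 × (51328/411.199) = 0.18.

0.18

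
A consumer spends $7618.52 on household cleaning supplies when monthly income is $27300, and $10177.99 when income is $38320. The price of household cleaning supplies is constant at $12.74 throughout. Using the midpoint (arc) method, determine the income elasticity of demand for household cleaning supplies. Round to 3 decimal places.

With a constant price, Q₁ = 7618.52/12.74 = 598.000 and Q₂ = 10177.99/12.74 = 798.900 (equivalently, work directly with expenditure since P cancels).
Midpoint %ΔQ = (10177.99 − 7618.52)/8898.26 = 0.28764; midpoint %ΔI = (38320 − 27300)/32810 = 0.33587.
η = 0.28764 / 0.33587 = 0.856.

0.856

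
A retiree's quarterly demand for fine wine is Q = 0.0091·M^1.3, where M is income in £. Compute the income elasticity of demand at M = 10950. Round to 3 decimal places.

For Q = A·M^β the income elasticity is constant and equal to β.
Here β = 1.3, so η = 1.300.

1.300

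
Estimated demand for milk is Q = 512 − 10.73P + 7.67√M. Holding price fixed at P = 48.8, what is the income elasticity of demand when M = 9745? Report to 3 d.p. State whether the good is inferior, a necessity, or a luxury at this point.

0.508 (necessity)

At P = 48.8, M = 9745: Q = 745.534.
Holding P constant, ∂Q/∂M = 7.67/(2√M) = 0.0388485.
η_M = (∂Q/∂M)·(M/Q) = 0.0388485 × (9745/745.534) = 0.508.
Since 0 < η < 1, this is a necessity.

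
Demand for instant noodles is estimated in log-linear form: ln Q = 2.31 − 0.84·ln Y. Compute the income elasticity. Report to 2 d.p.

-0.84

In a log-linear demand, the coefficient on ln Y is the income elasticity.
So η = -0.84.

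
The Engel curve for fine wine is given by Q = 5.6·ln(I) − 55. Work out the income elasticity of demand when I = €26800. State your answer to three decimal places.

2.669

At I = 26800: Q = 2.098.
dQ/dI = 5.6/I = 0.000208955 at this income.
η = (dQ/dI)·(I/Q) = 0.000208955 × (26800/2.098) = 2.669.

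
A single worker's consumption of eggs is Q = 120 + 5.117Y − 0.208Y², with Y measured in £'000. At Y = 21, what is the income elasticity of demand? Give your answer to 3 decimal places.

At Y = 21: Q = 135.7290.
dQ/dY = 5.117 − 0.416Y = -3.61900.
η = (dQ/dY)·(Y/Q) = -3.61900 × (21/135.7290) = -0.560.

-0.560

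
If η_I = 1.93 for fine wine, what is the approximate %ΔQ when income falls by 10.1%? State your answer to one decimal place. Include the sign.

%ΔQ ≈ η × %ΔI = 1.93 × (-10.1%) = -19.5%.

-19.5%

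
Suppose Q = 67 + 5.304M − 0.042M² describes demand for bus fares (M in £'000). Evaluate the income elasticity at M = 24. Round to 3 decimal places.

At M = 24: Q = 170.1040.
dQ/dM = 5.304 − 0.084M = 3.28800.
η = (dQ/dM)·(M/Q) = 3.28800 × (24/170.1040) = 0.464.

0.464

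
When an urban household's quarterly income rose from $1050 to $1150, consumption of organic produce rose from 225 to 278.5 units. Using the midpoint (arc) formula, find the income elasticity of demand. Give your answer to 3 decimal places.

ΔQ = 278.5 − 225 = 53.5; midpoint Q̄ = (225 + 278.5)/2 = 251.75.
ΔI = 1150 − 1050 = 100; midpoint Ī = (1050 + 1150)/2 = 1100.
η = (ΔQ/Q̄) ÷ (ΔI/Ī) = (53.5/251.75) ÷ (100/1100) = 2.338.

2.338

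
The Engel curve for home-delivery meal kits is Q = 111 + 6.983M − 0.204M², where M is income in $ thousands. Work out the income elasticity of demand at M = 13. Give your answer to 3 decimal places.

0.130

At M = 13: Q = 167.3030.
dQ/dM = 6.983 − 0.408M = 1.67900.
η = (dQ/dM)·(M/Q) = 1.67900 × (13/167.3030) = 0.130.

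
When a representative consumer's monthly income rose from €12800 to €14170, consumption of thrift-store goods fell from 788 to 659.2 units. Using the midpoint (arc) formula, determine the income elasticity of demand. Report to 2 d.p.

ΔQ = 659.2 − 788 = -128.8; midpoint Q̄ = (788 + 659.2)/2 = 723.6.
ΔI = 14170 − 12800 = 1370; midpoint Ī = (12800 + 14170)/2 = 13485.
η = (ΔQ/Q̄) ÷ (ΔI/Ī) = (-128.8/723.6) ÷ (1370/13485) = -1.75.

-1.75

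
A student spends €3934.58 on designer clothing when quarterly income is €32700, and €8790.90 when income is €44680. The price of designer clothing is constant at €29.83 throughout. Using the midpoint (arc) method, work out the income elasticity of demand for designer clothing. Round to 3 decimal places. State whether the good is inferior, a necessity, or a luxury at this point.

With a constant price, Q₁ = 3934.58/29.83 = 131.900 and Q₂ = 8790.90/29.83 = 294.700 (equivalently, work directly with expenditure since P cancels).
Midpoint %ΔQ = (8790.90 − 3934.58)/6362.74 = 0.76324; midpoint %ΔI = (44680 − 32700)/38690 = 0.30964.
η = 0.76324 / 0.30964 = 2.465.
η > 1 ⇒ luxury.

2.465 (luxury)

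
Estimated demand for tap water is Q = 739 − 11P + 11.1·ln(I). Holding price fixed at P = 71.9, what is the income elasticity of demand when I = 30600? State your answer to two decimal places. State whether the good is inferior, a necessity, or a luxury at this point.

0.18 (necessity)

At P = 71.9, I = 30600: Q = 62.749.
Holding P constant, ∂Q/∂I = 11.1/I = 0.000362745.
η_I = (∂Q/∂I)·(I/Q) = 0.000362745 × (30600/62.749) = 0.18.
Since 0 < η < 1, this is a necessity.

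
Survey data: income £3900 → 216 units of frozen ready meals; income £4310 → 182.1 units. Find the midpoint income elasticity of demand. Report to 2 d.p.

-1.71

ΔQ = 182.1 − 216 = -33.9; midpoint Q̄ = (216 + 182.1)/2 = 199.05.
ΔI = 4310 − 3900 = 410; midpoint Ī = (3900 + 4310)/2 = 4105.
η = (ΔQ/Q̄) ÷ (ΔI/Ī) = (-33.9/199.05) ÷ (410/4105) = -1.71.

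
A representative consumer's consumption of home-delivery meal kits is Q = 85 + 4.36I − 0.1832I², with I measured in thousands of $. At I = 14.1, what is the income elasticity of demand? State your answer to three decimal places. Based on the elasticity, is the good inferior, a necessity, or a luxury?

-0.103 (inferior good)

At I = 14.1: Q = 110.0540.
dQ/dI = 4.36 − 0.3664I = -0.80624.
η = (dQ/dI)·(I/Q) = -0.80624 × (14.1/110.0540) = -0.103.
η < 0 ⇒ inferior good.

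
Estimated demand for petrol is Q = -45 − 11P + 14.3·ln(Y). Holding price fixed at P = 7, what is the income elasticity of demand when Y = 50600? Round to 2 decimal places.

0.43

At P = 7, Y = 50600: Q = 32.893.
Holding P constant, ∂Q/∂Y = 14.3/Y = 0.000282609.
η_Y = (∂Q/∂Y)·(Y/Q) = 0.000282609 × (50600/32.893) = 0.43.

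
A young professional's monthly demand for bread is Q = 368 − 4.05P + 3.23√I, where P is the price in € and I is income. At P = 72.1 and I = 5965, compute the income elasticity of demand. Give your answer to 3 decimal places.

0.383

At P = 72.1, I = 5965: Q = 325.459.
Holding P constant, ∂Q/∂I = 3.23/(2√I) = 0.0209106.
η_I = (∂Q/∂I)·(I/Q) = 0.0209106 × (5965/325.459) = 0.383.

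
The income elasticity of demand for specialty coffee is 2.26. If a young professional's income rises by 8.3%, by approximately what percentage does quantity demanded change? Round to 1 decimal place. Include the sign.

18.8%

%ΔQ ≈ η × %ΔI = 2.26 × 8.3% = 18.8%.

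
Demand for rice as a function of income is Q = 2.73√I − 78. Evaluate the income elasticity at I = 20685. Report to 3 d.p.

0.624

At I = 20685: Q = 314.636.
dQ/dI = 2.73/(2√I) = 0.00949085 at this income.
η = (dQ/dI)·(I/Q) = 0.00949085 × (20685/314.636) = 0.624.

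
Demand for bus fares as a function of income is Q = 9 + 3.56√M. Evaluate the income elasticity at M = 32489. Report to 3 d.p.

At M = 32489: Q = 650.680.
dQ/dM = 3.56/(2√M) = 0.00987533 at this income.
η = (dQ/dM)·(M/Q) = 0.00987533 × (32489/650.680) = 0.493.

0.493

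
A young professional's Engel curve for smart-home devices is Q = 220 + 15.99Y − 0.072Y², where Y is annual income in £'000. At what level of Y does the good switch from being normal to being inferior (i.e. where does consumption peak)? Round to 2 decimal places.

dQ/dY = 15.99 − 0.144Y.
The good is inferior where dQ/dY < 0. Setting dQ/dY = 0 gives Y = 15.99 / 0.144 = 111.04.

111.04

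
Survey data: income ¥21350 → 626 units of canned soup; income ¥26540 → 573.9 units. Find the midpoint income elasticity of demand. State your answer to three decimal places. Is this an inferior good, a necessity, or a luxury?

ΔQ = 573.9 − 626 = -52.1; midpoint Q̄ = (626 + 573.9)/2 = 599.95.
ΔI = 26540 − 21350 = 5190; midpoint Ī = (21350 + 26540)/2 = 23945.
η = (ΔQ/Q̄) ÷ (ΔI/Ī) = (-52.1/599.95) ÷ (5190/23945) = -0.401.
η < 0 ⇒ inferior good.

-0.401 (inferior good)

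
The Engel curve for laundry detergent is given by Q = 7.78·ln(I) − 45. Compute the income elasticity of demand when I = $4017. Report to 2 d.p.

At I = 4017: Q = 19.561.
dQ/dI = 7.78/I = 0.00193677 at this income.
η = (dQ/dI)·(I/Q) = 0.00193677 × (4017/19.561) = 0.40.

0.40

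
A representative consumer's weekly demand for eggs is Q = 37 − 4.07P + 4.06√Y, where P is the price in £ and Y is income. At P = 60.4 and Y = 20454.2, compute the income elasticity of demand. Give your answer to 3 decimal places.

0.781

At P = 60.4, Y = 20454.2: Q = 371.826.
Holding P constant, ∂Q/∂Y = 4.06/(2√Y) = 0.014194.
η_Y = (∂Q/∂Y)·(Y/Q) = 0.014194 × (20454.2/371.826) = 0.781.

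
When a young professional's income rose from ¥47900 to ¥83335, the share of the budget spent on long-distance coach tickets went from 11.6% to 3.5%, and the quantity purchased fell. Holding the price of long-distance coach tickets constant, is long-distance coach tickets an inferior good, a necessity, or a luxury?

inferior good

Quantity demanded falls as income rises, so η < 0.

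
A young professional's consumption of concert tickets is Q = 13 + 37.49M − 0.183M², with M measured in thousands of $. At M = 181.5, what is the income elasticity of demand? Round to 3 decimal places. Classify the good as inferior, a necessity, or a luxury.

At M = 181.5: Q = 789.0033.
dQ/dM = 37.49 − 0.366M = -28.93900.
η = (dQ/dM)·(M/Q) = -28.93900 × (181.5/789.0033) = -6.657.
η < 0 ⇒ inferior good.

-6.657 (inferior good)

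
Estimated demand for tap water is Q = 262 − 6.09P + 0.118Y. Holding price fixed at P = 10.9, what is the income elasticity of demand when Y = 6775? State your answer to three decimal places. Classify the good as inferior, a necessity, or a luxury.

0.803 (necessity)

At P = 10.9, Y = 6775: Q = 995.069.
Holding P constant, ∂Q/∂Y = 0.118.
η_Y = (∂Q/∂Y)·(Y/Q) = 0.118 × (6775/995.069) = 0.803.
Since 0 < η < 1, this is a necessity.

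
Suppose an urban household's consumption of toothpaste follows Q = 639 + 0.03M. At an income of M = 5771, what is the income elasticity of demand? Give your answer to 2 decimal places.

At M = 5771: Q = 812.130.
dQ/dM = 0.03.
η = (dQ/dM)·(M/Q) = 0.03 × (5771/812.130) = 0.21.

0.21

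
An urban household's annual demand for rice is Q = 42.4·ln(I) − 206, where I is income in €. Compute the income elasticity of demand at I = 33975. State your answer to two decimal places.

At I = 33975: Q = 236.375.
dQ/dI = 42.4/I = 0.00124798 at this income.
η = (dQ/dI)·(I/Q) = 0.00124798 × (33975/236.375) = 0.18.

0.18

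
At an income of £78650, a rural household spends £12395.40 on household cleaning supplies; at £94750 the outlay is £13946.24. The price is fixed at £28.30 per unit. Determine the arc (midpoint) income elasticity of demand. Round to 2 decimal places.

0.63

With a constant price, Q₁ = 12395.40/28.30 = 438.000 and Q₂ = 13946.24/28.30 = 492.800 (equivalently, work directly with expenditure since P cancels).
Midpoint %ΔQ = (13946.24 − 12395.40)/13170.82 = 0.11775; midpoint %ΔI = (94750 − 78650)/86700 = 0.18570.
η = 0.11775 / 0.18570 = 0.63.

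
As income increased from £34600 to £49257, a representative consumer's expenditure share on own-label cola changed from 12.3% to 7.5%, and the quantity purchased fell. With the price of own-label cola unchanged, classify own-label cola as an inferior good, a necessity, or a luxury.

inferior good

Quantity demanded falls as income rises, so η < 0.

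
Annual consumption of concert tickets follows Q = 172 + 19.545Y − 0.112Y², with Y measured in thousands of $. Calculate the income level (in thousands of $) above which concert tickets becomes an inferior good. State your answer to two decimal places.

87.25

dQ/dY = 19.545 − 0.224Y.
The good is inferior where dQ/dY < 0. Setting dQ/dY = 0 gives Y = 19.545 / 0.224 = 87.25.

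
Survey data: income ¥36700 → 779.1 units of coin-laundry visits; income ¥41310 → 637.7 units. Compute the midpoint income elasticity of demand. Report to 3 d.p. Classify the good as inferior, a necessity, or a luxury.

ΔQ = 637.7 − 779.1 = -141.4; midpoint Q̄ = (779.1 + 637.7)/2 = 708.4.
ΔI = 41310 − 36700 = 4610; midpoint Ī = (36700 + 41310)/2 = 39005.
η = (ΔQ/Q̄) ÷ (ΔI/Ī) = (-141.4/708.4) ÷ (4610/39005) = -1.689.
η < 0 ⇒ inferior good.

-1.689 (inferior good)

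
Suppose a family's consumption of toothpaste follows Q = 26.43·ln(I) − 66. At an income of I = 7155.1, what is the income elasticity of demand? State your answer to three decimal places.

0.157

At I = 7155.1: Q = 168.582.
dQ/dI = 26.43/I = 0.00369387 at this income.
η = (dQ/dI)·(I/Q) = 0.00369387 × (7155.1/168.582) = 0.157.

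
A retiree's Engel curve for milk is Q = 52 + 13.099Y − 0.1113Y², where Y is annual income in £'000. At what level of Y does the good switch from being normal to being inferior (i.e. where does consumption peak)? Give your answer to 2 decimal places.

dQ/dY = 13.099 − 0.2226Y.
The good is inferior where dQ/dY < 0. Setting dQ/dY = 0 gives Y = 13.099 / 0.2226 = 58.85.

58.85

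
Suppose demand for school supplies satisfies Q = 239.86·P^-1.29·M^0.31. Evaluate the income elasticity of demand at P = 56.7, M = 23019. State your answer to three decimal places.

For a multiplicative demand Q = A·P^α·M^β, the income elasticity is β everywhere.
Here β = 0.31, so η = 0.310.

0.310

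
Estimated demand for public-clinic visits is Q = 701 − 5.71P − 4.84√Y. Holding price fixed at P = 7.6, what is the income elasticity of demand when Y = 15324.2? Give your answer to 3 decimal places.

At P = 7.6, Y = 15324.2: Q = 58.456.
Holding P constant, ∂Q/∂Y = -4.84/(2√Y) = -0.0195491.
η_Y = (∂Q/∂Y)·(Y/Q) = -0.0195491 × (15324.2/58.456) = -5.125.

-5.125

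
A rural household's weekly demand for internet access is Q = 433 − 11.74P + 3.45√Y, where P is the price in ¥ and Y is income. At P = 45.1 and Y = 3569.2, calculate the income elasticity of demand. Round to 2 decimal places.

0.94

At P = 45.1, Y = 3569.2: Q = 109.639.
Holding P constant, ∂Q/∂Y = 3.45/(2√Y) = 0.0288738.
η_Y = (∂Q/∂Y)·(Y/Q) = 0.0288738 × (3569.2/109.639) = 0.94.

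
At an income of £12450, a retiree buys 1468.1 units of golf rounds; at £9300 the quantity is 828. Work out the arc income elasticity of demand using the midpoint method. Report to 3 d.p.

ΔQ = 828 − 1468.1 = -640.1; midpoint Q̄ = (1468.1 + 828)/2 = 1148.05.
ΔI = 9300 − 12450 = -3150; midpoint Ī = (12450 + 9300)/2 = 10875.
η = (ΔQ/Q̄) ÷ (ΔI/Ī) = (-640.1/1148.05) ÷ (-3150/10875) = 1.925.

1.925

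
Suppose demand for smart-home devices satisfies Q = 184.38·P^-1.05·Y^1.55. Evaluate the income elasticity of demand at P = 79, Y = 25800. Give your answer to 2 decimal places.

1.55

For a multiplicative demand Q = A·P^α·Y^β, the income elasticity is β everywhere.
Here β = 1.55, so η = 1.55.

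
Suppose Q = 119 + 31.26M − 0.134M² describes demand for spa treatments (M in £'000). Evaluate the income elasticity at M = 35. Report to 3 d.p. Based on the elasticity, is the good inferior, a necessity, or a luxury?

At M = 35: Q = 1048.9500.
dQ/dM = 31.26 − 0.268M = 21.88000.
η = (dQ/dM)·(M/Q) = 21.88000 × (35/1048.9500) = 0.730.
0 < η < 1 ⇒ necessity.

0.730 (necessity)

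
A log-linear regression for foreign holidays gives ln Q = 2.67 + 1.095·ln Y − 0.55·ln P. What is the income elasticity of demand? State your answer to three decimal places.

In a log-linear demand, the coefficient on ln Y is the income elasticity.
So η = 1.095.

1.095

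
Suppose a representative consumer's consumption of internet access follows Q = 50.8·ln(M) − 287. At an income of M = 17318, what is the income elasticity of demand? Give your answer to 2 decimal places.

At M = 17318: Q = 208.783.
dQ/dM = 50.8/M = 0.00293336 at this income.
η = (dQ/dM)·(M/Q) = 0.00293336 × (17318/208.783) = 0.24.

0.24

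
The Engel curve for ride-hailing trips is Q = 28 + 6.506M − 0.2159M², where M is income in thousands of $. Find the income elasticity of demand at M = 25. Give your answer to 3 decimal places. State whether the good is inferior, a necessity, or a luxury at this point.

-1.925 (inferior good)

At M = 25: Q = 55.7125.
dQ/dM = 6.506 − 0.4318M = -4.28900.
η = (dQ/dM)·(M/Q) = -4.28900 × (25/55.7125) = -1.925.
η < 0 ⇒ inferior good.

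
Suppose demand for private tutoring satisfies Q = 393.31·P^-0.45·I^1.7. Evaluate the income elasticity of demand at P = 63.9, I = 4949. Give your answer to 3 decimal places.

1.700

For a multiplicative demand Q = A·P^α·I^β, the income elasticity is β everywhere.
Here β = 1.7, so η = 1.700.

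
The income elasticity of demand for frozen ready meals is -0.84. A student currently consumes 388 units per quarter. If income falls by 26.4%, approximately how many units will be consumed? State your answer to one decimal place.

474.0

%ΔQ ≈ η × %ΔI = -0.84 × (-26.4%) = 22.176%.
New Q ≈ 388 × (1 + 0.22176) = 474.0.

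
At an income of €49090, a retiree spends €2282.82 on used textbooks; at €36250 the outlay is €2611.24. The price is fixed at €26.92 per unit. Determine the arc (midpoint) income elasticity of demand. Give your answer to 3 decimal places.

With a constant price, Q₁ = 2282.82/26.92 = 84.800 and Q₂ = 2611.24/26.92 = 97.000 (equivalently, work directly with expenditure since P cancels).
Midpoint %ΔQ = (2611.24 − 2282.82)/2447.03 = 0.13421; midpoint %ΔI = (36250 − 49090)/42670 = -0.30091.
η = 0.13421 / -0.30091 = -0.446.

-0.446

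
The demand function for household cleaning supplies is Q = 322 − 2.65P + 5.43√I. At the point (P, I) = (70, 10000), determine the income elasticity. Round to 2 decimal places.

0.40

At P = 70, I = 10000: Q = 679.500.
Holding P constant, ∂Q/∂I = 5.43/(2√I) = 0.02715.
η_I = (∂Q/∂I)·(I/Q) = 0.02715 × (10000/679.500) = 0.40.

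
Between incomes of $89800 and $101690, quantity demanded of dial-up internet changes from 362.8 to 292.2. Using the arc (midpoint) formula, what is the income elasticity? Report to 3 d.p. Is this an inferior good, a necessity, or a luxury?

ΔQ = 292.2 − 362.8 = -70.6; midpoint Q̄ = (362.8 + 292.2)/2 = 327.5.
ΔI = 101690 − 89800 = 11890; midpoint Ī = (89800 + 101690)/2 = 95745.
η = (ΔQ/Q̄) ÷ (ΔI/Ī) = (-70.6/327.5) ÷ (11890/95745) = -1.736.
η < 0 ⇒ inferior good.

-1.736 (inferior good)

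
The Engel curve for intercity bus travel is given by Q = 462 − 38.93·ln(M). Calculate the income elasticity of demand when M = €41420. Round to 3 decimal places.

-0.809

At M = 41420: Q = 48.115.
dQ/dM = -38.93/M = -0.000939884 at this income.
η = (dQ/dM)·(M/Q) = -0.000939884 × (41420/48.115) = -0.809.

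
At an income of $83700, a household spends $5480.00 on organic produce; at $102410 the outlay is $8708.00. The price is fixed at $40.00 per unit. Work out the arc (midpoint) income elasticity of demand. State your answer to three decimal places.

2.263

With a constant price, Q₁ = 5480.00/40.00 = 137.000 and Q₂ = 8708.00/40.00 = 217.700 (equivalently, work directly with expenditure since P cancels).
Midpoint %ΔQ = (8708.00 − 5480.00)/7094.00 = 0.45503; midpoint %ΔI = (102410 − 83700)/93055 = 0.20106.
η = 0.45503 / 0.20106 = 2.263.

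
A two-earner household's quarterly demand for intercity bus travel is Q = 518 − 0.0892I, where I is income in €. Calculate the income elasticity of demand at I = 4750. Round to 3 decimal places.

At I = 4750: Q = 94.300.
dQ/dI = −0.0892.
η = (dQ/dI)·(I/Q) = -0.0892 × (4750/94.300) = -4.493.

-4.493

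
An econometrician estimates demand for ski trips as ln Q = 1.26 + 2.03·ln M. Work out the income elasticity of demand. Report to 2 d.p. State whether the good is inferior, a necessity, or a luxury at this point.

In a log-linear demand, the coefficient on ln M is the income elasticity.
So η = 2.03.
η > 1 ⇒ luxury.

2.03 (luxury)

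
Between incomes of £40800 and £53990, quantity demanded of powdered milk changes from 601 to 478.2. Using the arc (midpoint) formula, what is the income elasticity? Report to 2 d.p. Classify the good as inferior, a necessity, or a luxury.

-0.82 (inferior good)

ΔQ = 478.2 − 601 = -122.8; midpoint Q̄ = (601 + 478.2)/2 = 539.6.
ΔI = 53990 − 40800 = 13190; midpoint Ī = (40800 + 53990)/2 = 47395.
η = (ΔQ/Q̄) ÷ (ΔI/Ī) = (-122.8/539.6) ÷ (13190/47395) = -0.82.
η < 0 ⇒ inferior good.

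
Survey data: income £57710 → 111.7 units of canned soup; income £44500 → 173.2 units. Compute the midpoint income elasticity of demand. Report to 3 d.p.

ΔQ = 173.2 − 111.7 = 61.5; midpoint Q̄ = (111.7 + 173.2)/2 = 142.45.
ΔI = 44500 − 57710 = -13210; midpoint Ī = (57710 + 44500)/2 = 51105.
η = (ΔQ/Q̄) ÷ (ΔI/Ī) = (61.5/142.45) ÷ (-13210/51105) = -1.670.

-1.670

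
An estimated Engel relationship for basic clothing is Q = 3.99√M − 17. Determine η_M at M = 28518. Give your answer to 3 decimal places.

At M = 28518: Q = 656.802.
dQ/dM = 3.99/(2√M) = 0.0118136 at this income.
η = (dQ/dM)·(M/Q) = 0.0118136 × (28518/656.802) = 0.513.

0.513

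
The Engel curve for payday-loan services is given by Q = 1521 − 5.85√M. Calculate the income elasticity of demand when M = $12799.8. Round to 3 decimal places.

-0.385

At M = 12799.8: Q = 859.153.
dQ/dM = -5.85/(2√M) = -0.0258538 at this income.
η = (dQ/dM)·(M/Q) = -0.0258538 × (12799.8/859.153) = -0.385.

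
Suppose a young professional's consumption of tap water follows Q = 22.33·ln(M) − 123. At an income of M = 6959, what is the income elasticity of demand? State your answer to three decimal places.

At M = 6959: Q = 74.571.
dQ/dM = 22.33/M = 0.00320879 at this income.
η = (dQ/dM)·(M/Q) = 0.00320879 × (6959/74.571) = 0.299.

0.299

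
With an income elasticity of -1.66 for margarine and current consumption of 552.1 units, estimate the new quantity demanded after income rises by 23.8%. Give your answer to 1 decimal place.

%ΔQ ≈ η × %ΔI = -1.66 × 23.8% = -39.508%.
New Q ≈ 552.1 × (1 − 0.39508) = 334.0.

334.0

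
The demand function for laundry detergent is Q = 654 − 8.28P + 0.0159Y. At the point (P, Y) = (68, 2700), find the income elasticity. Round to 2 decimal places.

At P = 68, Y = 2700: Q = 133.890.
Holding P constant, ∂Q/∂Y = 0.0159.
η_Y = (∂Q/∂Y)·(Y/Q) = 0.0159 × (2700/133.890) = 0.32.

0.32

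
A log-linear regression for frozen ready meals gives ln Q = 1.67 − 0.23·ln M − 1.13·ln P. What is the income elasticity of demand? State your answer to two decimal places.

In a log-linear demand, the coefficient on ln M is the income elasticity.
So η = -0.23.

-0.23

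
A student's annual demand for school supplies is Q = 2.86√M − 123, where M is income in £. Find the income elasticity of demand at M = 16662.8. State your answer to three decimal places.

0.750

At M = 16662.8: Q = 246.182.
dQ/dM = 2.86/(2√M) = 0.011078 at this income.
η = (dQ/dM)·(M/Q) = 0.011078 × (16662.8/246.182) = 0.750.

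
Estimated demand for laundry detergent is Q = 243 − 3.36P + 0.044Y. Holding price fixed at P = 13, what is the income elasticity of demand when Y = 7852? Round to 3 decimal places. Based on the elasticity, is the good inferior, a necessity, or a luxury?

At P = 13, Y = 7852: Q = 544.808.
Holding P constant, ∂Q/∂Y = 0.044.
η_Y = (∂Q/∂Y)·(Y/Q) = 0.044 × (7852/544.808) = 0.634.
Since 0 < η < 1, this is a necessity.

0.634 (necessity)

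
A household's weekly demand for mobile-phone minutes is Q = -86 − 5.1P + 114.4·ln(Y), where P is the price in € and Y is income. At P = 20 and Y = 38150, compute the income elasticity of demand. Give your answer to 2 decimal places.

0.11

At P = 20, Y = 38150: Q = 1018.838.
Holding P constant, ∂Q/∂Y = 114.4/Y = 0.00299869.
η_Y = (∂Q/∂Y)·(Y/Q) = 0.00299869 × (38150/1018.838) = 0.11.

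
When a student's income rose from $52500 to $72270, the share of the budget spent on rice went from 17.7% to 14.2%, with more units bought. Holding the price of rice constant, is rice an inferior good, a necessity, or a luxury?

necessity

Quantity rises but the budget share falls as income rises, so 0 < η < 1.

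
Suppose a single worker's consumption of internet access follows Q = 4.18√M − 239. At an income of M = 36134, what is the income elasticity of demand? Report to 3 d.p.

At M = 36134: Q = 555.574.
dQ/dM = 4.18/(2√M) = 0.0109948 at this income.
η = (dQ/dM)·(M/Q) = 0.0109948 × (36134/555.574) = 0.715.

0.715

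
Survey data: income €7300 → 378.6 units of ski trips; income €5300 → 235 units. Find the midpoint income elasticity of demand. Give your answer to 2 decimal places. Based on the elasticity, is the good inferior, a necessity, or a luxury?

ΔQ = 235 − 378.6 = -143.6; midpoint Q̄ = (378.6 + 235)/2 = 306.8.
ΔI = 5300 − 7300 = -2000; midpoint Ī = (7300 + 5300)/2 = 6300.
η = (ΔQ/Q̄) ÷ (ΔI/Ī) = (-143.6/306.8) ÷ (-2000/6300) = 1.47.
η > 1 ⇒ luxury.

1.47 (luxury)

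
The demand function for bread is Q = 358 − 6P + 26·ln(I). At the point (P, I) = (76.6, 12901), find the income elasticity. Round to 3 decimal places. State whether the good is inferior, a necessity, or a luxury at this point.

0.180 (necessity)

At P = 76.6, I = 12901: Q = 144.492.
Holding P constant, ∂Q/∂I = 26/I = 0.00201535.
η_I = (∂Q/∂I)·(I/Q) = 0.00201535 × (12901/144.492) = 0.180.
Since 0 < η < 1, this is a necessity.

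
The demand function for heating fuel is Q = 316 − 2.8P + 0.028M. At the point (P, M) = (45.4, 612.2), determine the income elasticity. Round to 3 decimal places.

0.083

At P = 45.4, M = 612.2: Q = 206.022.
Holding P constant, ∂Q/∂M = 0.028.
η_M = (∂Q/∂M)·(M/Q) = 0.028 × (612.2/206.022) = 0.083.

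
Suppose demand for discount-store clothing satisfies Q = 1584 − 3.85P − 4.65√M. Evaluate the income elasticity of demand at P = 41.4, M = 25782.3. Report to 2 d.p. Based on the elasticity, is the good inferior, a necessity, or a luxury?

At P = 41.4, M = 25782.3: Q = 677.966.
Holding P constant, ∂Q/∂M = -4.65/(2√M) = -0.0144798.
η_M = (∂Q/∂M)·(M/Q) = -0.0144798 × (25782.3/677.966) = -0.55.
Since η < 0, this is an inferior good.

-0.55 (inferior good)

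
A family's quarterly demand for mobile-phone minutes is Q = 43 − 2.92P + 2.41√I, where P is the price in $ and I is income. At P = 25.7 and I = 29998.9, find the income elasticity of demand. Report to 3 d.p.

At P = 25.7, I = 29998.9: Q = 385.373.
Holding P constant, ∂Q/∂I = 2.41/(2√I) = 0.0069572.
η_I = (∂Q/∂I)·(I/Q) = 0.0069572 × (29998.9/385.373) = 0.542.

0.542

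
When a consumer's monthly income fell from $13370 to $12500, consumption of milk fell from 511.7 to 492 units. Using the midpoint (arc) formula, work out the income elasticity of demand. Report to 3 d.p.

ΔQ = 492 − 511.7 = -19.7; midpoint Q̄ = (511.7 + 492)/2 = 501.85.
ΔI = 12500 − 13370 = -870; midpoint Ī = (13370 + 12500)/2 = 12935.
η = (ΔQ/Q̄) ÷ (ΔI/Ī) = (-19.7/501.85) ÷ (-870/12935) = 0.584.

0.584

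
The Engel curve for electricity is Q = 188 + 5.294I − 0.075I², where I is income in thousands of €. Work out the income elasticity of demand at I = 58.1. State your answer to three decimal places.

At I = 58.1: Q = 242.4106.
dQ/dI = 5.294 − 0.15I = -3.42100.
η = (dQ/dI)·(I/Q) = -3.42100 × (58.1/242.4106) = -0.820.

-0.820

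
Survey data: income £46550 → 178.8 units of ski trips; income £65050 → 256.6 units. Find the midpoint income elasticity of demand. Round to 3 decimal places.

1.078

ΔQ = 256.6 − 178.8 = 77.8; midpoint Q̄ = (178.8 + 256.6)/2 = 217.7.
ΔI = 65050 − 46550 = 18500; midpoint Ī = (46550 + 65050)/2 = 55800.
η = (ΔQ/Q̄) ÷ (ΔI/Ī) = (77.8/217.7) ÷ (18500/55800) = 1.078.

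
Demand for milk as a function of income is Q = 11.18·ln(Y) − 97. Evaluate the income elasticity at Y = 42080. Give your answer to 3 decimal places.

0.507

At Y = 42080: Q = 22.037.
dQ/dY = 11.18/Y = 0.000265684 at this income.
η = (dQ/dY)·(Y/Q) = 0.000265684 × (42080/22.037) = 0.507.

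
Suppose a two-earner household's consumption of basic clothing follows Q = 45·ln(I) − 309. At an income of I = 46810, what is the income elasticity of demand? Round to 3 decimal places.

0.257

At I = 46810: Q = 174.923.
dQ/dI = 45/I = 0.000961333 at this income.
η = (dQ/dI)·(I/Q) = 0.000961333 × (46810/174.923) = 0.257.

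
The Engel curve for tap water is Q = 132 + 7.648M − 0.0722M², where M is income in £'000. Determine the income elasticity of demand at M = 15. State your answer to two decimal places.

0.36

At M = 15: Q = 230.4750.
dQ/dM = 7.648 − 0.1444M = 5.48200.
η = (dQ/dM)·(M/Q) = 5.48200 × (15/230.4750) = 0.36.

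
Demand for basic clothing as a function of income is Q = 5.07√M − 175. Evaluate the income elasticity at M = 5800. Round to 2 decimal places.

At M = 5800: Q = 211.120.
dQ/dM = 5.07/(2√M) = 0.0332862 at this income.
η = (dQ/dM)·(M/Q) = 0.0332862 × (5800/211.120) = 0.91.

0.91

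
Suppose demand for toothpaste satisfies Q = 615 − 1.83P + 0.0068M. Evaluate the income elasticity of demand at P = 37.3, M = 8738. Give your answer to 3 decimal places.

0.098

At P = 37.3, M = 8738: Q = 606.159.
Holding P constant, ∂Q/∂M = 0.0068.
η_M = (∂Q/∂M)·(M/Q) = 0.0068 × (8738/606.159) = 0.098.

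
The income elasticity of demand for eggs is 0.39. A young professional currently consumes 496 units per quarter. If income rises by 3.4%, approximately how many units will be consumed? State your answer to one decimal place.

502.6

%ΔQ ≈ η × %ΔI = 0.39 × 3.4% = 1.326%.
New Q ≈ 496 × (1 + 0.01326) = 502.6.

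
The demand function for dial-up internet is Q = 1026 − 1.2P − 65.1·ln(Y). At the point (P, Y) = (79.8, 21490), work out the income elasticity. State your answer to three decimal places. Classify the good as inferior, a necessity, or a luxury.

-0.232 (inferior good)

At P = 79.8, Y = 21490: Q = 280.845.
Holding P constant, ∂Q/∂Y = -65.1/Y = -0.00302932.
η_Y = (∂Q/∂Y)·(Y/Q) = -0.00302932 × (21490/280.845) = -0.232.
Since η < 0, this is an inferior good.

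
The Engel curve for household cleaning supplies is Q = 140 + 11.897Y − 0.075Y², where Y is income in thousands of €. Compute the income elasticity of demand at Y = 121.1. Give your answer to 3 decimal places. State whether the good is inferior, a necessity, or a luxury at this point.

At Y = 121.1: Q = 480.8360.
dQ/dY = 11.897 − 0.15Y = -6.26800.
η = (dQ/dY)·(Y/Q) = -6.26800 × (121.1/480.8360) = -1.579.
η < 0 ⇒ inferior good.

-1.579 (inferior good)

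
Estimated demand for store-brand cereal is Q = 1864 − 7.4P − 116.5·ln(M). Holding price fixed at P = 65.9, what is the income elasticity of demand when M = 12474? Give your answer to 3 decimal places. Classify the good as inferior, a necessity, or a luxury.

At P = 65.9, M = 12474: Q = 277.582.
Holding P constant, ∂Q/∂M = -116.5/M = -0.00933943.
η_M = (∂Q/∂M)·(M/Q) = -0.00933943 × (12474/277.582) = -0.420.
Since η < 0, this is an inferior good.

-0.420 (inferior good)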